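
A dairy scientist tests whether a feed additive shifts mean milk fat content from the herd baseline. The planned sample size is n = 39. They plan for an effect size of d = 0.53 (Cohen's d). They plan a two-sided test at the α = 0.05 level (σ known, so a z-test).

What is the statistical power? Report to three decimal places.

Noncentrality parameter: δ = d·√n = 0.53 × √39 = 3.3098
Two-sided α = 0.05 → critical value z_{0.025} = 1.960.
Power = Φ(δ − 1.960) + Φ(−δ − 1.960) = Φ(1.350) + Φ(-5.270) = 0.9115 + 0.0000 = 0.9115.

Power ≈ 0.911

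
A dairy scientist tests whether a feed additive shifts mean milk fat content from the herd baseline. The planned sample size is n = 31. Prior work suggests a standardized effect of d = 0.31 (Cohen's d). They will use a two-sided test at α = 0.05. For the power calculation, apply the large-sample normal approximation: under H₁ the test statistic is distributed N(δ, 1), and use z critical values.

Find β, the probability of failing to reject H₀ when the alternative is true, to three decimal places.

Noncentrality parameter: δ = d·√n = 0.31 × √31 = 1.7260
Critical value for a two-sided test at α = 0.05: z_{α/2} = 1.960.
Power = Φ(δ − 1.960) + Φ(−δ − 1.960) = Φ(-0.234) + Φ(-3.686) = 0.4075 + 0.0001 = 0.4076.
Type II error: β = 1 − power = 1 − 0.4076 = 0.5924.

β ≈ 0.592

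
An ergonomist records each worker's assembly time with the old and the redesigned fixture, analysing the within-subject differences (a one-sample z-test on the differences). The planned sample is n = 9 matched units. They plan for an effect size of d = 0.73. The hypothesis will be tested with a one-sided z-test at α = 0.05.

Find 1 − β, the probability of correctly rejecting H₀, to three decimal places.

Noncentrality parameter: δ = d·√n = 0.73 × √9 = 2.1900
One-sided α = 0.05 → critical value z_{0.05} = 1.645.
Power = P(Z > 1.645 − δ) = Φ(0.545) = 0.7072.

Power ≈ 0.707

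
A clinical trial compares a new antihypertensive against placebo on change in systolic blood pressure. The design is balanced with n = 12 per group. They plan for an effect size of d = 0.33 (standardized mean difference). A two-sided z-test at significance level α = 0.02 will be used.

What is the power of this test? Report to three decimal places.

Noncentrality parameter: δ = d·√(n/2) = 0.33 × √(12/2) = 0.8083
Critical value for a two-sided test at α = 0.02: z_{α/2} = 2.326.
Power = Φ(δ − 2.326) + Φ(−δ − 2.326) = Φ(-1.518) + Φ(-3.135) = 0.0645 + 0.0009 = 0.0654.

Power ≈ 0.065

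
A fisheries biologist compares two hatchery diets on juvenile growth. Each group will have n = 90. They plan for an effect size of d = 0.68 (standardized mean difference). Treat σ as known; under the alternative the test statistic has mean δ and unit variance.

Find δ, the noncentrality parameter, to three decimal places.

δ ≈ 4.562

δ = d·√(n/2) = 0.68 × √(90/2) = 4.5616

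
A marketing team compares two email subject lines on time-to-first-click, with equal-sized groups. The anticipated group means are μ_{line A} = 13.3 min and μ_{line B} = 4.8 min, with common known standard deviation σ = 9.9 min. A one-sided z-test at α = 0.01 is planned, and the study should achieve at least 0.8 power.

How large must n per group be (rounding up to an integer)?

Standardized effect: d = |μ_{line A} − μ_{line B}| / σ = |13.3 − 4.8| / 9.9 = 0.8586
Set Φ(δ − 2.326) = 0.8; then δ − 2.326 = Φ⁻¹(0.8) = 0.842, giving δ = 3.168.
δ = d·√(n/2) ⇒ n = 2(δ/d)² = 2 × (3.168 / 0.8586)² = 27.23.
Round up to the next whole unit.

n = 28 per group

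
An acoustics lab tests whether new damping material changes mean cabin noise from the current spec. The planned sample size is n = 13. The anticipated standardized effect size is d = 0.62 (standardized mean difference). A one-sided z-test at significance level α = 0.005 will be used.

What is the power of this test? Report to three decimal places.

Power ≈ 0.367

Noncentrality parameter: δ = d·√n = 0.62 × √13 = 2.2354
One-sided α = 0.005 → critical value z_{0.005} = 2.576.
Power = Φ(δ − 2.576) = Φ(-0.340) = 0.3668.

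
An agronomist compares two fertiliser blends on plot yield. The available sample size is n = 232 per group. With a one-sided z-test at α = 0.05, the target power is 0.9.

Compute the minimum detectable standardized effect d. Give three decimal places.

d ≈ 0.272

Need Φ(δ − 1.645) = 0.9, so δ = 1.645 + 1.282 = 2.926.
δ = d·√(n/2) ⇒ d = δ/√(n/2) = 2.926/√(232/2) = 0.2717.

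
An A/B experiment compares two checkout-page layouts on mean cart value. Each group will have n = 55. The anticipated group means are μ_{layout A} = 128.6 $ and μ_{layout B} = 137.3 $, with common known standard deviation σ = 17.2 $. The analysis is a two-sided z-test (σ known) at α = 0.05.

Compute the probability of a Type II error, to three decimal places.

β ≈ 0.244

Standardized effect: d = |μ_{layout A} − μ_{layout B}| / σ = |128.6 − 137.3| / 17.2 = 0.5058
Noncentrality parameter: δ = d·√(n/2) = 0.5058 × √(55/2) = 2.6525
Critical value for a two-sided test at α = 0.05: z_{α/2} = 1.960.
Power = Φ(δ − 1.960) + Φ(−δ − 1.960) = Φ(0.693) + Φ(-4.612) = 0.7557 + 0.0000 = 0.7557.
Type II error: β = 1 − power = 1 − 0.7557 = 0.2443.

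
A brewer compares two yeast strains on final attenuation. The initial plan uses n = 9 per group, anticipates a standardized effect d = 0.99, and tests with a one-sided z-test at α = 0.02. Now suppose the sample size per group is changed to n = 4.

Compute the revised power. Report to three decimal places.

Power ≈ 0.257

With n = 4 per group: δ = d·√(n/2) = 0.99 × √(4/2) = 1.4001. Critical value z_{0.02} = 2.054.
Revised power = Φ(δ − 2.054) = Φ(-0.654) = 0.2567.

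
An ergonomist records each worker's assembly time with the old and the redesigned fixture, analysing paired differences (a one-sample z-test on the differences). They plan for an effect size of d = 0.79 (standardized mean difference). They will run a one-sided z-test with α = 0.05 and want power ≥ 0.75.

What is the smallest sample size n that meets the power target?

Set Φ(δ − 1.645) = 0.75; then δ − 1.645 = Φ⁻¹(0.75) = 0.674, giving δ = 2.319.
δ = d·√n ⇒ n = (δ/d)² = (2.319 / 0.79)² = 8.62.
Rounding up, n = 9.

n = 9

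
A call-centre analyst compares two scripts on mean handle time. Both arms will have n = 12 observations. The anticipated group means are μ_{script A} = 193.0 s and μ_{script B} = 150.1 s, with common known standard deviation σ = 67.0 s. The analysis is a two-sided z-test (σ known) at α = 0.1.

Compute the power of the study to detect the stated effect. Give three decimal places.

Standardized effect: d = |μ_{script A} − μ_{script B}| / σ = |193.0 − 150.1| / 67.0 = 0.6403
Noncentrality parameter: λ = d·√(n/2) = 0.6403 × √(12/2) = 1.5684
Two-sided α = 0.1 → critical value z_{0.05} = 1.645.
Power = Φ(λ − 1.645) + Φ(−λ − 1.645) = Φ(-0.076) + Φ(-3.213) = 0.4695 + 0.0007 = 0.4702.

Power ≈ 0.470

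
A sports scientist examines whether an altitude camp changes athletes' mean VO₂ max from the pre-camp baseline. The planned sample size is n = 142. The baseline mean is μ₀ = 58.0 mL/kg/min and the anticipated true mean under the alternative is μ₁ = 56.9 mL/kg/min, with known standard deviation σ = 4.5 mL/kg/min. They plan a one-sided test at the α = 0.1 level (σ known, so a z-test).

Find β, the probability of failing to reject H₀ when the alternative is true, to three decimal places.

β ≈ 0.051

Standardized effect: d = |μ₁ − μ₀| / σ = |56.9 − 58.0| / 4.5 = 0.2444
Noncentrality parameter: δ = d·√n = 0.2444 × √142 = 2.9129
Critical value for a one-sided test at α = 0.1: z_α = 1.282.
Power = P(Z > 1.282 − δ) = Φ(1.631) = 0.9486.
Type II error: β = 1 − power = 1 − 0.9486 = 0.0514.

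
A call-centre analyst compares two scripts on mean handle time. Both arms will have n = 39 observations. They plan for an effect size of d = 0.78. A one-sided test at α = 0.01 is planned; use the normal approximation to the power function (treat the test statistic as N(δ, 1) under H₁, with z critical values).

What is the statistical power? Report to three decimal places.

Noncentrality parameter: λ = d·√(n/2) = 0.78 × √(39/2) = 3.4444
One-sided α = 0.01 → critical value z_{0.01} = 2.326.
Power = Φ(λ − 2.326) = Φ(1.118) = 0.8682.

Power ≈ 0.868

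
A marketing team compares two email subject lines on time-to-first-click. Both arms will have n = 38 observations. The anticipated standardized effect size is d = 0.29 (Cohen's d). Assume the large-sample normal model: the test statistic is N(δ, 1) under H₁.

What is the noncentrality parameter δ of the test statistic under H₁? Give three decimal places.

δ ≈ 1.264

The noncentrality parameter scales effect size by the design's sample-size factor: δ = d·√(n/2) = 0.29 × √(38/2) = 1.2641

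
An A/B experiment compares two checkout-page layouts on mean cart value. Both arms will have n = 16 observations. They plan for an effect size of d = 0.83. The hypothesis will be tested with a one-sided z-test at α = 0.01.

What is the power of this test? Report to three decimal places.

Noncentrality parameter: λ = d·√(n/2) = 0.83 × √(16/2) = 2.3476
One-sided α = 0.01 → critical value z_{0.01} = 2.326.
Power = Φ(λ − 2.326) = Φ(0.021) = 0.5085.

Power ≈ 0.508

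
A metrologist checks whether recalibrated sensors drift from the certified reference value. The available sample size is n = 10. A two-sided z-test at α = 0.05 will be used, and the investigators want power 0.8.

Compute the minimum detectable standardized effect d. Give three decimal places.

Need Φ(δ − 1.960) = 0.8, so δ = 1.960 + 0.842 = 2.802.
(Lower-tail contribution to power is negligible for δ > 0.)
δ = d·√n ⇒ d = δ/√n = 2.802/√10 = 0.8859.

d ≈ 0.886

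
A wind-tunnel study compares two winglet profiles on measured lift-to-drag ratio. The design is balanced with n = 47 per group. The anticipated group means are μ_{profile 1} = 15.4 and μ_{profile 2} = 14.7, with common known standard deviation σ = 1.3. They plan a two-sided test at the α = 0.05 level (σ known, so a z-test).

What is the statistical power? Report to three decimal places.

Power ≈ 0.742

Standardized effect: d = |μ_{profile 1} − μ_{profile 2}| / σ = |15.4 − 14.7| / 1.3 = 0.5385
Noncentrality parameter: δ = d·√(n/2) = 0.5385 × √(47/2) = 2.6103
Two-sided α = 0.05 → critical value z_{0.025} = 1.960.
Power = Φ(δ − 1.960) + Φ(−δ − 1.960) = Φ(0.650) + Φ(-4.570) = 0.7423 + 0.0000 = 0.7423.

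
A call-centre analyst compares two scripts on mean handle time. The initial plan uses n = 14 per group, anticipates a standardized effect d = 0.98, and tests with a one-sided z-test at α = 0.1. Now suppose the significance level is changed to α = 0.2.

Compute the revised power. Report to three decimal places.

Power ≈ 0.960

δ = d·√(n/2) = 0.98 × √(14/2) = 2.5928 (unchanged). New critical value: z_{0.2} = 0.842.
Revised power = Φ(δ − 0.842) = Φ(1.751) = 0.9600.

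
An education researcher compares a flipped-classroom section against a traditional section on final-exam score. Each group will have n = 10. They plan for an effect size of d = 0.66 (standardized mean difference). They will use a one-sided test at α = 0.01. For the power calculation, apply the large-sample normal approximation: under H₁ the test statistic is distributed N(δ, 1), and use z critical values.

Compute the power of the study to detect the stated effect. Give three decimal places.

Noncentrality parameter: δ = d·√(n/2) = 0.66 × √(10/2) = 1.4758
Critical value for a one-sided test at α = 0.01: z_α = 2.326.
Power = Φ(δ − 2.326) = Φ(-0.851) = 0.1975.

Power ≈ 0.198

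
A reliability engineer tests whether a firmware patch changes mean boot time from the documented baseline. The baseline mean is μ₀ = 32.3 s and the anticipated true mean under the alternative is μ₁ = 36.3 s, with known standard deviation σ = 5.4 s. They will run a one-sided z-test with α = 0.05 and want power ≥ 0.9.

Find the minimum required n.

Standardized effect: d = |μ₁ − μ₀| / σ = |36.3 − 32.3| / 5.4 = 0.7407
Set Φ(δ − 1.645) = 0.9; then δ − 1.645 = Φ⁻¹(0.9) = 1.282, giving δ = 2.926.
δ = d·√n ⇒ n = (δ/d)² = (2.926 / 0.7407)² = 15.61.
Round up to the next whole unit.

n = 16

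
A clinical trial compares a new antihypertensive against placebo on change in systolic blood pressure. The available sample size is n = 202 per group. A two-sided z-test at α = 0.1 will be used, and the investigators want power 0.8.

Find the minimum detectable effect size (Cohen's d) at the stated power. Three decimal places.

Required noncentrality: δ = z_{0.05} + z_{0.20} = 1.645 + 0.842 = 2.486.
(Lower-tail contribution to power is negligible for δ > 0.)
δ = d·√(n/2) ⇒ d = δ/√(n/2) = 2.486/√(202/2) = 0.2474.

d ≈ 0.247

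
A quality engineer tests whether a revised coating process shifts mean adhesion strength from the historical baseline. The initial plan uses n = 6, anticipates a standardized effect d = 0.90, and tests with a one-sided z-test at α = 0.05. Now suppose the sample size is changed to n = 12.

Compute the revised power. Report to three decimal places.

With n = 12: δ = d·√n = 0.90 × √12 = 3.1177. Critical value z_{0.05} = 1.645.
Revised power = Φ(δ − 1.645) = Φ(1.473) = 0.9296.

Power ≈ 0.930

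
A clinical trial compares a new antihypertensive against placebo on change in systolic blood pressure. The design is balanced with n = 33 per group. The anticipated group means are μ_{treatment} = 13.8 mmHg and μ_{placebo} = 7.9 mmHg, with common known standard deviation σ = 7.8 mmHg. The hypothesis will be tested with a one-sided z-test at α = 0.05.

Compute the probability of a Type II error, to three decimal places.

Standardized effect: d = |μ_{treatment} − μ_{placebo}| / σ = |13.8 − 7.9| / 7.8 = 0.7564
Noncentrality parameter: δ = d·√(n/2) = 0.7564 × √(33/2) = 3.0726
Critical value for a one-sided test at α = 0.05: z_α = 1.645.
Power = P(Z > 1.645 − δ) = Φ(1.428) = 0.9233.
Type II error: β = 1 − power = 1 − 0.9233 = 0.0767.

β ≈ 0.077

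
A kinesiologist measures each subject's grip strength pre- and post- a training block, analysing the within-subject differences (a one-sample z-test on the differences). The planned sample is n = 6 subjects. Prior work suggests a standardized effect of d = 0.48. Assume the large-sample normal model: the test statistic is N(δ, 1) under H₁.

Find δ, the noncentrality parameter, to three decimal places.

δ ≈ 1.176

δ = d·√n = 0.48 × √6 = 1.1758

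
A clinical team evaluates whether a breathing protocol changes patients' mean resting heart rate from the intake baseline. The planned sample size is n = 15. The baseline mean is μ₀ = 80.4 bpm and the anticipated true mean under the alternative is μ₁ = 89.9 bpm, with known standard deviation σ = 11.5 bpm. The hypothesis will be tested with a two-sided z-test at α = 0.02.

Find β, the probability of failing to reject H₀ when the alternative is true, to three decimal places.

β ≈ 0.191

Standardized effect: d = |μ₁ − μ₀| / σ = |89.9 − 80.4| / 11.5 = 0.8261
Noncentrality parameter: δ = d·√n = 0.8261 × √15 = 3.1994
Critical value for a two-sided test at α = 0.02: z_{α/2} = 2.326.
Power = Φ(δ − 2.326) + Φ(−δ − 2.326) = Φ(0.873) + Φ(-5.526) = 0.8087 + 0.0000 = 0.8087.
Type II error: β = 1 − power = 1 − 0.8087 = 0.1913.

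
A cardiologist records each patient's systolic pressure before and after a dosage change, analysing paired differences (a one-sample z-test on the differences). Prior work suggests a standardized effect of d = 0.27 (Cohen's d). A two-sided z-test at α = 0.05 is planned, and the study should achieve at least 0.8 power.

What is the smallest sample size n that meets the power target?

n = 108

Set Φ(δ − 1.960) = 0.8; then δ − 1.960 = Φ⁻¹(0.8) = 0.842, giving δ = 2.802.
(Ignoring the negligible lower-tail rejection probability gives the usual closed-form inversion.)
δ = d·√n ⇒ n = (δ/d)² = (2.802 / 0.27)² = 107.67.
Rounding up, n = 108.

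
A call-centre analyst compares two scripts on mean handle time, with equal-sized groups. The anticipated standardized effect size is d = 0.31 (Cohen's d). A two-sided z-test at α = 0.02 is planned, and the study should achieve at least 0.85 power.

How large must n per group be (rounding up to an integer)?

For power 0.85 need Φ(δ − z_{0.01}) = 0.85, so δ = z_{0.01} + z_{0.15} = 2.326 + 1.036 = 3.363.
(For δ > 0 the lower-tail rejection region contributes negligibly to power, so the one-term inversion is standard.)
δ = d·√(n/2) ⇒ n = 2(δ/d)² = 2 × (3.363 / 0.31)² = 235.34.
Rounding up, n = 236 per group.

n = 236 per group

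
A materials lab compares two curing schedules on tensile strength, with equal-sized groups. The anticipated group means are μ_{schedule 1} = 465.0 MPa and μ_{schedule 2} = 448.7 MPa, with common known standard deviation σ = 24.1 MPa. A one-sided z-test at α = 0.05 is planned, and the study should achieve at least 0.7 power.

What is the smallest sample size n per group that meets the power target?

n = 21 per group

Standardized effect: d = |μ_{schedule 1} − μ_{schedule 2}| / σ = |465.0 − 448.7| / 24.1 = 0.6763
Set Φ(δ − 1.645) = 0.7; then δ − 1.645 = Φ⁻¹(0.7) = 0.524, giving δ = 2.169.
δ = d·√(n/2) ⇒ n = 2(δ/d)² = 2 × (2.169 / 0.6763)² = 20.57.
Round up to the next whole unit.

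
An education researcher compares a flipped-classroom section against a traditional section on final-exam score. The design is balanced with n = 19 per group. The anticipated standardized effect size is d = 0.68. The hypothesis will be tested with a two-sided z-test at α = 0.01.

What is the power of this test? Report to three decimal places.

Power ≈ 0.316

Noncentrality parameter: δ = d·√(n/2) = 0.68 × √(19/2) = 2.0959
Two-sided α = 0.01 → critical value z_{0.005} = 2.576.
Power = Φ(δ − 2.576) + Φ(−δ − 2.576) = Φ(-0.480) + Φ(-4.672) = 0.3156 + 0.0000 = 0.3156.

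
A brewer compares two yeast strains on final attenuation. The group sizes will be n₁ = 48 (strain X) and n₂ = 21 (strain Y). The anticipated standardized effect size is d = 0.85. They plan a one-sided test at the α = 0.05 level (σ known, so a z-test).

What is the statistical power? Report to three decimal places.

Power ≈ 0.946

Noncentrality parameter: δ = d / √(1/n₁ + 1/n₂) = 0.85 / √(1/48 + 1/21) = 3.2488
Critical value for a one-sided test at α = 0.05: z_α = 1.645.
Power = Φ(δ − 1.645) = Φ(1.604) = 0.9456.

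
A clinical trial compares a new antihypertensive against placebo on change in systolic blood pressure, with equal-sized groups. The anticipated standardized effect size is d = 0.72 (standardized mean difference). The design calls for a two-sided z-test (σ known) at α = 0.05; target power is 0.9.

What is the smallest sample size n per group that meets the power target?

Set Φ(δ − 1.960) = 0.9; then δ − 1.960 = Φ⁻¹(0.9) = 1.282, giving δ = 3.242.
(The Φ(−δ − z_{α/2}) term is vanishingly small for δ > 0 and is dropped in the standard sample-size formula.)
δ = d·√(n/2) ⇒ n = 2(δ/d)² = 2 × (3.242 / 0.72)² = 40.54.
Round up to the next whole unit.

n = 41 per group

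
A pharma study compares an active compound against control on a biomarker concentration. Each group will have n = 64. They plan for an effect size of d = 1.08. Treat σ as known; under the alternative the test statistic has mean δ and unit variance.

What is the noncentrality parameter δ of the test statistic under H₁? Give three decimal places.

δ = d·√(n/2) = 1.08 × √(64/2) = 6.1094

δ ≈ 6.109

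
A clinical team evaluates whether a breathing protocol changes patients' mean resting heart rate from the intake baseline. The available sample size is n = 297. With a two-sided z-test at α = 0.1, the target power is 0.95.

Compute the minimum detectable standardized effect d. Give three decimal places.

Required noncentrality: δ = z_{0.05} + z_{0.05} = 1.645 + 1.645 = 3.290.
(The second rejection-region term Φ(−δ − z_{α/2}) is negligible and dropped.)
δ = d·√n ⇒ d = δ/√n = 3.290/√297 = 0.1909.

d ≈ 0.191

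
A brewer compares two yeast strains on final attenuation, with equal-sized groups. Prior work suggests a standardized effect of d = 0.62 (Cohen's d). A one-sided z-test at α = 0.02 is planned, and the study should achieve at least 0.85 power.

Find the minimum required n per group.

n = 50 per group

Set Φ(δ − 2.054) = 0.85; then δ − 2.054 = Φ⁻¹(0.85) = 1.036, giving δ = 3.090.
δ = d·√(n/2) ⇒ n = 2(δ/d)² = 2 × (3.090 / 0.62)² = 49.68.
Rounding up, n = 50 per group.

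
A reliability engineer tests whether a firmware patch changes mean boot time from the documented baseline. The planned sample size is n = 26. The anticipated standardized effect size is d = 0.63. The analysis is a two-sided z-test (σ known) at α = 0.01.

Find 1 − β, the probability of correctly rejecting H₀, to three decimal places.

Power ≈ 0.738

Noncentrality parameter: δ = d·√n = 0.63 × √26 = 3.2124
Critical value for a two-sided test at α = 0.01: z_{α/2} = 2.576.
Power = Φ(δ − 2.576) + Φ(−δ − 2.576) = Φ(0.637) + Φ(-5.788) = 0.7378 + 0.0000 = 0.7378.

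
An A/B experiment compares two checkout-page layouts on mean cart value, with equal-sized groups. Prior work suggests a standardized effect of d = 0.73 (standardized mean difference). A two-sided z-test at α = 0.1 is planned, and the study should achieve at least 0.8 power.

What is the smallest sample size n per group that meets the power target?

For power 0.8 need Φ(δ − z_{0.05}) = 0.8, so δ = z_{0.05} + z_{0.20} = 1.645 + 0.842 = 2.486.
(Ignoring the negligible lower-tail rejection probability gives the usual closed-form inversion.)
δ = d·√(n/2) ⇒ n = 2(δ/d)² = 2 × (2.486 / 0.73)² = 23.20.
Round up to the next whole unit.

n = 24 per group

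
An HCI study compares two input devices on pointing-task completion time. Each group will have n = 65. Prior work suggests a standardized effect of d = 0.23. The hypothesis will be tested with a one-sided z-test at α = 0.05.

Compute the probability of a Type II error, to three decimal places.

Noncentrality parameter: δ = d·√(n/2) = 0.23 × √(65/2) = 1.3112
One-sided α = 0.05 → critical value z_{0.05} = 1.645.
Power = Φ(δ − 1.645) = Φ(-0.334) = 0.3693.
Type II error: β = 1 − power = 1 − 0.3693 = 0.6307.

β ≈ 0.631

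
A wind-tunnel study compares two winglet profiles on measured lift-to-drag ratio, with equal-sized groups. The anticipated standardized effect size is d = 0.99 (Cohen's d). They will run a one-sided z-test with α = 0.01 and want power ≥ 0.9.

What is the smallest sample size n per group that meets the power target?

n = 27 per group

For power 0.9 need Φ(δ − z_{0.01}) = 0.9, so δ = z_{0.01} + z_{0.10} = 2.326 + 1.282 = 3.608.
δ = d·√(n/2) ⇒ n = 2(δ/d)² = 2 × (3.608 / 0.99)² = 26.56.
Rounding up, n = 27 per group.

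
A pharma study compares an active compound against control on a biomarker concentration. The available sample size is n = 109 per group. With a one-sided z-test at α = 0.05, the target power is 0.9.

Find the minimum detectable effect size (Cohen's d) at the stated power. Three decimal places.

d ≈ 0.396

Need Φ(δ − 1.645) = 0.9, so δ = 1.645 + 1.282 = 2.926.
δ = d·√(n/2) ⇒ d = δ/√(n/2) = 2.926/√(109/2) = 0.3964.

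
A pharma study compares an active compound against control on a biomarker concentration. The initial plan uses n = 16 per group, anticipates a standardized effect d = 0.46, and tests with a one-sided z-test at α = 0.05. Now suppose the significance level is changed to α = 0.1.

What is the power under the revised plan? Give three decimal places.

Power ≈ 0.508

δ = d·√(n/2) = 0.46 × √(16/2) = 1.3011 (unchanged). New critical value: z_{0.1} = 1.282.
Revised power = P(Z > 1.282 − δ) = Φ(0.020) = 0.5078.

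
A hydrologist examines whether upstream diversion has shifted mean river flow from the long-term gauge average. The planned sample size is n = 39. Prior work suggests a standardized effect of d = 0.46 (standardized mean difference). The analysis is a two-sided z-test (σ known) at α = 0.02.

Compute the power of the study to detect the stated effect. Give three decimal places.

Power ≈ 0.708

Noncentrality parameter: δ = d·√n = 0.46 × √39 = 2.8727
Two-sided α = 0.02 → critical value z_{0.01} = 2.326.
Power = Φ(δ − 2.326) + Φ(−δ − 2.326) = Φ(0.546) + Φ(-5.199) = 0.7076 + 0.0000 = 0.7076.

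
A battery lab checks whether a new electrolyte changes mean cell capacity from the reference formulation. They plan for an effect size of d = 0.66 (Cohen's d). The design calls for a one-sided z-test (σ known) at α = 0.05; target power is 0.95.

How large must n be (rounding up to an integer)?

For power 0.95 need Φ(δ − z_{0.05}) = 0.95, so δ = z_{0.05} + z_{0.05} = 1.645 + 1.645 = 3.290.
δ = d·√n ⇒ n = (δ/d)² = (3.290 / 0.66)² = 24.84.
Rounding up, n = 25.

n = 25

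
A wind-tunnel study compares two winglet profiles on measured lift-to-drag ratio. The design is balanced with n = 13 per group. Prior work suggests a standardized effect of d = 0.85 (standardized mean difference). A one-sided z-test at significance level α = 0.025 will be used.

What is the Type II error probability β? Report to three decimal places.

Noncentrality parameter: δ = d·√(n/2) = 0.85 × √(13/2) = 2.1671
Critical value for a one-sided test at α = 0.025: z_α = 1.960.
Power = P(Z > 1.960 − δ) = Φ(0.207) = 0.5820.
Type II error: β = 1 − power = 1 − 0.5820 = 0.4180.

β ≈ 0.418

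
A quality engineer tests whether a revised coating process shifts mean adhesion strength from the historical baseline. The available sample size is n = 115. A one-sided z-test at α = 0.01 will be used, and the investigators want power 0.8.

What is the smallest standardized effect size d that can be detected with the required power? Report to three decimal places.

d ≈ 0.295

Required noncentrality: δ = z_{0.01} + z_{0.20} = 2.326 + 0.842 = 3.168.
δ = d·√n ⇒ d = δ/√n = 3.168/√115 = 0.2954.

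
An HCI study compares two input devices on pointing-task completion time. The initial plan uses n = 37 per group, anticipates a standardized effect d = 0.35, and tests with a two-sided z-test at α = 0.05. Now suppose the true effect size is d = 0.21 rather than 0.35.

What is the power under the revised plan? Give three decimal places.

Power ≈ 0.147

With d = 0.21: δ = d·√(n/2) = 0.21 × √(37/2) = 0.9032. Critical value z_{0.025} = 1.960.
Revised power = Φ(δ − 1.960) + Φ(−δ − 1.960) = Φ(-1.057) + Φ(-2.863) = 0.1453 + 0.0021 = 0.1474.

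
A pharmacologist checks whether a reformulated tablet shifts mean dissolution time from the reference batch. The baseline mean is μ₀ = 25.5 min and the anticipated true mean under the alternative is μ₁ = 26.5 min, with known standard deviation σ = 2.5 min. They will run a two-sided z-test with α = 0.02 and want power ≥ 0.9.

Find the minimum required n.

n = 82

Standardized effect: d = |μ₁ − μ₀| / σ = |26.5 − 25.5| / 2.5 = 0.4000
Set Φ(δ − 2.326) = 0.9; then δ − 2.326 = Φ⁻¹(0.9) = 1.282, giving δ = 3.608.
(Ignoring the negligible lower-tail rejection probability gives the usual closed-form inversion.)
δ = d·√n ⇒ n = (δ/d)² = (3.608 / 0.4000)² = 81.36.
Rounding up, n = 82.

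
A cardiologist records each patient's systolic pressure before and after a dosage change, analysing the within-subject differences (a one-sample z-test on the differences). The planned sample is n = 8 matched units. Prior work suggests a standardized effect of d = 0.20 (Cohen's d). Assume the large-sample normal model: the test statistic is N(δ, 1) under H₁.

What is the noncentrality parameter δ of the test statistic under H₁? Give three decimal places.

The noncentrality parameter scales effect size by the design's sample-size factor: δ = d·√n = 0.20 × √8 = 0.5657

δ ≈ 0.566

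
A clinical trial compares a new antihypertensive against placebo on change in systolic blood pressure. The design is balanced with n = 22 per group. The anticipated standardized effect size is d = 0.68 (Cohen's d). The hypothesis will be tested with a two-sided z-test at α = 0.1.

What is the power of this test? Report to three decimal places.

Power ≈ 0.729

Noncentrality parameter: δ = d·√(n/2) = 0.68 × √(22/2) = 2.2553
Critical value for a two-sided test at α = 0.1: z_{α/2} = 1.645.
Power = Φ(δ − 1.645) + Φ(−δ − 1.645) = Φ(0.610) + Φ(-3.900) = 0.7292 + 0.0000 = 0.7293.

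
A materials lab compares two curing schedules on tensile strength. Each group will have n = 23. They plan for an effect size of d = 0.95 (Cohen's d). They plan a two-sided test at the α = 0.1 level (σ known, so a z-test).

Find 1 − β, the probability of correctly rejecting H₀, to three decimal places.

Noncentrality parameter: δ = d·√(n/2) = 0.95 × √(23/2) = 3.2216
Critical value for a two-sided test at α = 0.1: z_{α/2} = 1.645.
Power = Φ(δ − 1.645) + Φ(−δ − 1.645) = Φ(1.577) + Φ(-4.866) = 0.9426 + 0.0000 = 0.9426.

Power ≈ 0.943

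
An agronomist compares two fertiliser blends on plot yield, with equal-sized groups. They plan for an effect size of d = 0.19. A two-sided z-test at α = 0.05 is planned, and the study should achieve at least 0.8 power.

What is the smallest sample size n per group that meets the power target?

n = 435 per group

For power 0.8 need Φ(δ − z_{0.025}) = 0.8, so δ = z_{0.025} + z_{0.20} = 1.960 + 0.842 = 2.802.
(For δ > 0 the lower-tail rejection region contributes negligibly to power, so the one-term inversion is standard.)
δ = d·√(n/2) ⇒ n = 2(δ/d)² = 2 × (2.802 / 0.19)² = 434.84.
Rounding up, n = 435 per group.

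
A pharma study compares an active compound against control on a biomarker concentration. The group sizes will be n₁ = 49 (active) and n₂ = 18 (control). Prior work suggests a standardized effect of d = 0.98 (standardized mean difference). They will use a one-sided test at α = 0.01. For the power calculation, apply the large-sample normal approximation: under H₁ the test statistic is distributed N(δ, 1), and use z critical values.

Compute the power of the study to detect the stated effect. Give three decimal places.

Power ≈ 0.891

Noncentrality parameter: δ = d / √(1/n₁ + 1/n₂) = 0.98 / √(1/49 + 1/18) = 3.5557
Critical value for a one-sided test at α = 0.01: z_α = 2.326.
Power = Φ(δ − 2.326) = Φ(1.229) = 0.8905.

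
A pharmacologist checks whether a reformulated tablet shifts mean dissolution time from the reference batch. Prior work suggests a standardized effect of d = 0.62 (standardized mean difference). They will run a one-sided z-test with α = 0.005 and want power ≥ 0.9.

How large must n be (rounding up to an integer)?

n = 39

For power 0.9 need Φ(δ − z_{0.005}) = 0.9, so δ = z_{0.005} + z_{0.10} = 2.576 + 1.282 = 3.857.
δ = d·√n ⇒ n = (δ/d)² = (3.857 / 0.62)² = 38.71.
Rounding up, n = 39.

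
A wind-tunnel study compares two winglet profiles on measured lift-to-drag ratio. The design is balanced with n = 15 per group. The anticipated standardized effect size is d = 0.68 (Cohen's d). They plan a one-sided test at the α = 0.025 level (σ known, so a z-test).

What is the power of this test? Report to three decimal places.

Power ≈ 0.461

Noncentrality parameter: δ = d·√(n/2) = 0.68 × √(15/2) = 1.8623
One-sided α = 0.025 → critical value z_{0.025} = 1.960.
Power = P(Z > 1.960 − δ) = Φ(-0.098) = 0.4611.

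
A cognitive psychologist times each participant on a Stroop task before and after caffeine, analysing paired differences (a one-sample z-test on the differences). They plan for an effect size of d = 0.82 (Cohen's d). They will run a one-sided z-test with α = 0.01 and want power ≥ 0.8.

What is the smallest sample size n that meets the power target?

Set Φ(δ − 2.326) = 0.8; then δ − 2.326 = Φ⁻¹(0.8) = 0.842, giving δ = 3.168.
δ = d·√n ⇒ n = (δ/d)² = (3.168 / 0.82)² = 14.93.
Rounding up, n = 15.

n = 15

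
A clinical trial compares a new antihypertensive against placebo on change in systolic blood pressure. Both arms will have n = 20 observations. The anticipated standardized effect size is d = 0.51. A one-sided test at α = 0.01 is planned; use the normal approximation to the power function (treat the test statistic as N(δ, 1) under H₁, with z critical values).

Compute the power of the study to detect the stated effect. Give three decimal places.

Power ≈ 0.238

Noncentrality parameter: δ = d·√(n/2) = 0.51 × √(20/2) = 1.6128
One-sided α = 0.01 → critical value z_{0.01} = 2.326.
Power = P(Z > 2.326 − δ) = Φ(-0.714) = 0.2377.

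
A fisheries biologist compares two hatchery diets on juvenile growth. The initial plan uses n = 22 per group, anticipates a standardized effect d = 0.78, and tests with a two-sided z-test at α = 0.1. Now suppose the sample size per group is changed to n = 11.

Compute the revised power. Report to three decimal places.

Power ≈ 0.573

With n = 11 per group: δ = d·√(n/2) = 0.78 × √(11/2) = 1.8293. Critical value z_{0.05} = 1.645.
Revised power = Φ(δ − 1.645) + Φ(−δ − 1.645) = Φ(0.184) + Φ(-3.474) = 0.5732 + 0.0003 = 0.5734.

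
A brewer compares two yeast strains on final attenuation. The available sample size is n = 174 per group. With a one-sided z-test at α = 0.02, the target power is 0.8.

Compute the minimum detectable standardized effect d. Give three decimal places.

Need Φ(δ − 2.054) = 0.8, so δ = 2.054 + 0.842 = 2.895.
δ = d·√(n/2) ⇒ d = δ/√(n/2) = 2.895/√(174/2) = 0.3104.

d ≈ 0.310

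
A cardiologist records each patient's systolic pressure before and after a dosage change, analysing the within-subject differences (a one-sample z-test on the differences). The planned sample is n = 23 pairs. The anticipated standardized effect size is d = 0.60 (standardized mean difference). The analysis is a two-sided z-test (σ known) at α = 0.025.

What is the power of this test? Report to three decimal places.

Noncentrality parameter: δ = d·√n = 0.60 × √23 = 2.8775
Two-sided α = 0.025 → critical value z_{0.0125} = 2.241.
Power = Φ(δ − 2.241) + Φ(−δ − 2.241) = Φ(0.636) + Φ(-5.119) = 0.7376 + 0.0000 = 0.7376.

Power ≈ 0.738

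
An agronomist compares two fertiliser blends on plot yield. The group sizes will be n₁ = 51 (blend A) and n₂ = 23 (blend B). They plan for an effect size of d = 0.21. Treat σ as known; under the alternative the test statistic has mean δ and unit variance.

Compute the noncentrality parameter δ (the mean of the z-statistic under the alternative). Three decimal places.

δ = d / √(1/n₁ + 1/n₂) = 0.21 / √(1/51 + 1/23) = 0.8361

δ ≈ 0.836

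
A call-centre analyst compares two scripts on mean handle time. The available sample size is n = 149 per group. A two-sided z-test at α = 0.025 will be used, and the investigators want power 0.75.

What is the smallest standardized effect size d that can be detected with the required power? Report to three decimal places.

Required noncentrality: δ = z_{0.0125} + z_{0.25} = 2.241 + 0.674 = 2.916.
(Lower-tail contribution to power is negligible for δ > 0.)
δ = d·√(n/2) ⇒ d = δ/√(n/2) = 2.916/√(149/2) = 0.3378.

d ≈ 0.338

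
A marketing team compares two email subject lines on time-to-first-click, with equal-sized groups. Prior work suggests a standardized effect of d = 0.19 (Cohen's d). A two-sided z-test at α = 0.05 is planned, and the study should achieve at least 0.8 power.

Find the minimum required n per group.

n = 435 per group

Set Φ(δ − 1.960) = 0.8; then δ − 1.960 = Φ⁻¹(0.8) = 0.842, giving δ = 2.802.
(The Φ(−δ − z_{α/2}) term is vanishingly small for δ > 0 and is dropped in the standard sample-size formula.)
δ = d·√(n/2) ⇒ n = 2(δ/d)² = 2 × (2.802 / 0.19)² = 434.84.
Rounding up, n = 435 per group.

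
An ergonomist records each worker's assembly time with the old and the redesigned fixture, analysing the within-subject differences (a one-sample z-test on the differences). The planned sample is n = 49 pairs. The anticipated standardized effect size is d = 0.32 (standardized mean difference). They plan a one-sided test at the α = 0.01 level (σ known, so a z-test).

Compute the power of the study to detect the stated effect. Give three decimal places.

Power ≈ 0.466

Noncentrality parameter: δ = d·√n = 0.32 × √49 = 2.2400
Critical value for a one-sided test at α = 0.01: z_α = 2.326.
Power = P(Z > 2.326 − δ) = Φ(-0.086) = 0.4656.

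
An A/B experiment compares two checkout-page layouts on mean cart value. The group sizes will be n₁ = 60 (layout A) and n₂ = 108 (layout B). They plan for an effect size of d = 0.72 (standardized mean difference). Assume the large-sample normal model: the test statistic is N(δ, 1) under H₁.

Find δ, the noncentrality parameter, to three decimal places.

δ ≈ 4.472

The noncentrality parameter scales effect size by the design's sample-size factor: δ = d / √(1/n₁ + 1/n₂) = 0.72 / √(1/60 + 1/108) = 4.4716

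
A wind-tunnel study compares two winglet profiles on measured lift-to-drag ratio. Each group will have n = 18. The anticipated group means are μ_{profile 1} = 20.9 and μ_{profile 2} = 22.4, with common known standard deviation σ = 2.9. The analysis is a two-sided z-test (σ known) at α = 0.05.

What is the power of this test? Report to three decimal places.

Power ≈ 0.342

Standardized effect: d = |μ_{profile 1} − μ_{profile 2}| / σ = |20.9 − 22.4| / 2.9 = 0.5172
Noncentrality parameter: δ = d·√(n/2) = 0.5172 × √(18/2) = 1.5517
Two-sided α = 0.05 → critical value z_{0.025} = 1.960.
Power = Φ(δ − 1.960) + Φ(−δ − 1.960) = Φ(-0.408) + Φ(-3.512) = 0.3415 + 0.0002 = 0.3418.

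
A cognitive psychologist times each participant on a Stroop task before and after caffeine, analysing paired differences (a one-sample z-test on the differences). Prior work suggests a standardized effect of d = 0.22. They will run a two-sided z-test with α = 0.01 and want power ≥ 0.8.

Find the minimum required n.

n = 242

Set Φ(δ − 2.576) = 0.8; then δ − 2.576 = Φ⁻¹(0.8) = 0.842, giving δ = 3.417.
(For δ > 0 the lower-tail rejection region contributes negligibly to power, so the one-term inversion is standard.)
δ = d·√n ⇒ n = (δ/d)² = (3.417 / 0.22)² = 241.30.
Rounding up, n = 242.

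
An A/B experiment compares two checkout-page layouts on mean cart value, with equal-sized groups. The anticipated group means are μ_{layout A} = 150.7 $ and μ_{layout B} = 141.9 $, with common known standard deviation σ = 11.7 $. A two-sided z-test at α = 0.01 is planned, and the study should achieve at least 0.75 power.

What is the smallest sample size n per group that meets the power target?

n = 38 per group

Standardized effect: d = |μ_{layout A} − μ_{layout B}| / σ = |150.7 − 141.9| / 11.7 = 0.7521
For power 0.75 need Φ(δ − z_{0.005}) = 0.75, so δ = z_{0.005} + z_{0.25} = 2.576 + 0.674 = 3.250.
(Ignoring the negligible lower-tail rejection probability gives the usual closed-form inversion.)
δ = d·√(n/2) ⇒ n = 2(δ/d)² = 2 × (3.250 / 0.7521)² = 37.35.
Round up to the next whole unit.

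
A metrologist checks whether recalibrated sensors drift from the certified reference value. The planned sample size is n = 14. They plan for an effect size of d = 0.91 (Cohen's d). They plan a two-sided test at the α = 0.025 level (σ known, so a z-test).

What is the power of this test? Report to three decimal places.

Noncentrality parameter: δ = d·√n = 0.91 × √14 = 3.4049
Critical value for a two-sided test at α = 0.025: z_{α/2} = 2.241.
Power = Φ(δ − 2.241) + Φ(−δ − 2.241) = Φ(1.164) + Φ(-5.646) = 0.8777 + 0.0000 = 0.8777.

Power ≈ 0.878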